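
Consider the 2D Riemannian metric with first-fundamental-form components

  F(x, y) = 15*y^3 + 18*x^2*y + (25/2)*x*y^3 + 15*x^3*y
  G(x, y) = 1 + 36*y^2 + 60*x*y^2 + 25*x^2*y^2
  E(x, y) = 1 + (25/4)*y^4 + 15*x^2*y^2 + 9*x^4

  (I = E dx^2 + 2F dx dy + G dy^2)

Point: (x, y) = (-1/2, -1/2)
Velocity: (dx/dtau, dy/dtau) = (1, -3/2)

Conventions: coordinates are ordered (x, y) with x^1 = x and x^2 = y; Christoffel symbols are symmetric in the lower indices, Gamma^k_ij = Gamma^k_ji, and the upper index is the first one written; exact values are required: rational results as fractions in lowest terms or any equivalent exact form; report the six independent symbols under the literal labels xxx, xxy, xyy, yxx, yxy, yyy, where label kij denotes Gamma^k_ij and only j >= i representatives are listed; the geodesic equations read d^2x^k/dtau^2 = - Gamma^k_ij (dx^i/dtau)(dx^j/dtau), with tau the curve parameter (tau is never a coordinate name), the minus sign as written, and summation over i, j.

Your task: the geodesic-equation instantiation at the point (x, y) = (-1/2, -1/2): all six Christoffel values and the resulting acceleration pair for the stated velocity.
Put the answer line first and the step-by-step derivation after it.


Answer: Gamma_xxx = -88/127, Gamma_xxy = -220/381, Gamma_xyy = 308/381, Gamma_yxx = 112/127, Gamma_yxy = 280/381, Gamma_yyy = -392/381; accelerations (d^2x/dtau^2, d^2y/dtau^2) = (-363/127, 462/127)

E = 185/64, F = -77/32, G = 65/16 at the point
E_x = -33/4, E_y = -55/8, F_x = 29/16, F_y = 147/16, G_x = 35/4, G_y = -49/4
EG - F^2 = 381/64;  g^inv = (64/381) * [[65/16, 77/32], [77/32, 185/64]]
first-kind symbols [ij,l] = (1/2)(d_i g_jl + d_j g_il - d_l g_ij): [xx,x] = E_x/2 = -33/8, [xx,y] = F_x - E_y/2 = 21/4, [xy,x] = E_y/2 = -55/16, [xy,y] = G_x/2 = 35/8, [yy,x] = F_y - G_x/2 = 77/16, [yy,y] = G_y/2 = -49/8
Gamma^x_ij = (G*[ij,x] - F*[ij,y])/(EG - F^2), Gamma^y_ij = (E*[ij,y] - F*[ij,x])/(EG - F^2)
Gamma_xxx = -88/127, Gamma_xxy = -220/381, Gamma_xyy = 308/381, Gamma_yxx = 112/127, Gamma_yxy = 280/381, Gamma_yyy = -392/381
d^2x/dtau^2 = -(Gamma_xxx*(1)^2 + 2*Gamma_xxy*(1)*(-3/2) + Gamma_xyy*(-3/2)^2) = -363/127
d^2y/dtau^2 = -(Gamma_yxx*(1)^2 + 2*Gamma_yxy*(1)*(-3/2) + Gamma_yyy*(-3/2)^2) = 462/127


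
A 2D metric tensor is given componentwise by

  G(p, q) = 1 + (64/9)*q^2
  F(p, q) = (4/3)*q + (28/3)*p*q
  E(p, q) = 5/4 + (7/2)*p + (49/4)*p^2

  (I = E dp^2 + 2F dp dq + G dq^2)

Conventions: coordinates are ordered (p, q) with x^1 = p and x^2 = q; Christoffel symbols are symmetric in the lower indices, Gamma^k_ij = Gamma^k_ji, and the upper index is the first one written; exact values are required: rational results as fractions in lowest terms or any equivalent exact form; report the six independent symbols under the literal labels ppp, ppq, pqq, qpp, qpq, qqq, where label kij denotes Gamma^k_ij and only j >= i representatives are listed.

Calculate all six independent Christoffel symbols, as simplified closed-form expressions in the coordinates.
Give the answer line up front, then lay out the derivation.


Answer: Gamma_ppp = (441*p + 63)/(441*p^2 + 126*p + 256*q^2 + 45), Gamma_ppq = 0, Gamma_pqq = (336*p + 48)/(441*p^2 + 126*p + 256*q^2 + 45), Gamma_qpp = 336*q/(441*p^2 + 126*p + 256*q^2 + 45), Gamma_qpq = 0, Gamma_qqq = 256*q/(441*p^2 + 126*p + 256*q^2 + 45)

E = 5/4 + (7/2)*p + (49/4)*p^2; F = (4/3)*q + (28/3)*p*q; G = 1 + (64/9)*q^2
Gamma^k_ij = (1/2) g^{kl} (d_i g_jl + d_j g_il - d_l g_ij), with g^inv = (1/(EG-F^2)) [[G, -F], [-F, E]]
first partials: E_p = 7/2 + (49/2)*p, E_q = 0, F_p = (28/3)*q, F_q = 4/3 + (28/3)*p, G_p = 0, G_q = (128/9)*q
D = EG - F^2 = 5/4 + (7/2)*p + (64/9)*q^2 + (49/4)*p^2
expanded: Gamma^p_pp = (G E_p - 2F F_p + F E_q)/(2D), Gamma^p_pq = (G E_q - F G_p)/(2D), Gamma^p_qq = (2G F_q - G G_p - F G_q)/(2D), Gamma^q_pp = (2E F_p - E E_q - F E_p)/(2D), Gamma^q_pq = (E G_p - F E_q)/(2D), Gamma^q_qq = (E G_q - 2F F_q + F G_p)/(2D); substitute and cancel common factors


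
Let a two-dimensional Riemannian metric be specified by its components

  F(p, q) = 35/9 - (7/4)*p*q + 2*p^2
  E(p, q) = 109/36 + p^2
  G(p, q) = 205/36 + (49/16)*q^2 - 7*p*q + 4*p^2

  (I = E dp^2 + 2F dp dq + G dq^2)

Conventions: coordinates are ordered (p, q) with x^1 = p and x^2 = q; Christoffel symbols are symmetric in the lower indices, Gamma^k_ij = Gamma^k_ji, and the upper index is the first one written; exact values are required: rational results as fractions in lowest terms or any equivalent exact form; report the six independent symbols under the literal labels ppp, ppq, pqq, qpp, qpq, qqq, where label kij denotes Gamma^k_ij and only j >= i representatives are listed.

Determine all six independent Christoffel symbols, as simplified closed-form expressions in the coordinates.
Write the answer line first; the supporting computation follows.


Answer: Gamma_ppp = (-2304*p^3 + 2016*p^2*q - 5680*p + 3920*q)/(1296*p^2 - 4368*p*q + 5341*q^2 + 1220), Gamma_ppq = (-4608*p^3 + 8064*p^2*q - 3528*p*q^2 - 8960*p + 7840*q)/(1296*p^2 - 4368*p*q + 5341*q^2 + 1220), Gamma_pqq = (-9216*p^3 + 24192*p^2*q - 21168*p*q^2 - 11020*p + 6174*q^3 + 4620*q)/(1296*p^2 - 4368*p*q + 5341*q^2 + 1220), Gamma_qpp = (1152*p^3 + 4736*p - 3052*q)/(1296*p^2 - 4368*p*q + 5341*q^2 + 1220), Gamma_qpq = (2304*p^3 - 2016*p^2*q + 6976*p - 6104*q)/(1296*p^2 - 4368*p*q + 5341*q^2 + 1220), Gamma_qqq = (4608*p^3 - 8064*p^2*q + 3528*p*q^2 + 6776*p - 2499*q)/(1296*p^2 - 4368*p*q + 5341*q^2 + 1220)

E = 109/36 + p^2; F = 35/9 - (7/4)*p*q + 2*p^2; G = 205/36 + (49/16)*q^2 - 7*p*q + 4*p^2
Gamma^k_ij = (1/2) g^{kl} (d_i g_jl + d_j g_il - d_l g_ij), with g^inv = (1/(EG-F^2)) [[G, -F], [-F, E]]
first partials: E_p = 2*p, E_q = 0, F_p = -(7/4)*q + 4*p, F_q = -(7/4)*p, G_p = -7*q + 8*p, G_q = (49/8)*q - 7*p
D = EG - F^2 = 305/144 + (5341/576)*q^2 - (91/12)*p*q + (9/4)*p^2
expanded: Gamma^p_pp = (G E_p - 2F F_p + F E_q)/(2D), Gamma^p_pq = (G E_q - F G_p)/(2D), Gamma^p_qq = (2G F_q - G G_p - F G_q)/(2D), Gamma^q_pp = (2E F_p - E E_q - F E_p)/(2D), Gamma^q_pq = (E G_p - F E_q)/(2D), Gamma^q_qq = (E G_q - 2F F_q + F G_p)/(2D); substitute and cancel common factors


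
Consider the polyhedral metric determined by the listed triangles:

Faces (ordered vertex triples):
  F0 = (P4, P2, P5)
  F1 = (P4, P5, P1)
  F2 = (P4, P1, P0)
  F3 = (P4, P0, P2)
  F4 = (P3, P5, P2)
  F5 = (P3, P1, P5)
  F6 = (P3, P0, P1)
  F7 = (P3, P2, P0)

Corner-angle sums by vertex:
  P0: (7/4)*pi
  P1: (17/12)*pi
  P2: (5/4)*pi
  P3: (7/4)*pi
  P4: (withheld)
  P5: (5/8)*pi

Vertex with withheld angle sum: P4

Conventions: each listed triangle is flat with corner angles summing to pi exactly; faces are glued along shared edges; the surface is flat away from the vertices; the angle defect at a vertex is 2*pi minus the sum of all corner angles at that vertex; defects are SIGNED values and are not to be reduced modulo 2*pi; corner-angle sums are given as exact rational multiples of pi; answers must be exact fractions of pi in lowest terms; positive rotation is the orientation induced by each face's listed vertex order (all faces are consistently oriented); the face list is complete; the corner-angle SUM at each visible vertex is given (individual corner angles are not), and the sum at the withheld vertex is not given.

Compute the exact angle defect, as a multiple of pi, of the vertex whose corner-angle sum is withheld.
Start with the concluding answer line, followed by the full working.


Answer: defect(P4) = (19/24)*pi

V = 6, E = 12, F = 8; chi = V - E + F = 2
Gauss-Bonnet: total defect = 2*pi*chi = 4*pi; visible defects sum to (77/24)*pi


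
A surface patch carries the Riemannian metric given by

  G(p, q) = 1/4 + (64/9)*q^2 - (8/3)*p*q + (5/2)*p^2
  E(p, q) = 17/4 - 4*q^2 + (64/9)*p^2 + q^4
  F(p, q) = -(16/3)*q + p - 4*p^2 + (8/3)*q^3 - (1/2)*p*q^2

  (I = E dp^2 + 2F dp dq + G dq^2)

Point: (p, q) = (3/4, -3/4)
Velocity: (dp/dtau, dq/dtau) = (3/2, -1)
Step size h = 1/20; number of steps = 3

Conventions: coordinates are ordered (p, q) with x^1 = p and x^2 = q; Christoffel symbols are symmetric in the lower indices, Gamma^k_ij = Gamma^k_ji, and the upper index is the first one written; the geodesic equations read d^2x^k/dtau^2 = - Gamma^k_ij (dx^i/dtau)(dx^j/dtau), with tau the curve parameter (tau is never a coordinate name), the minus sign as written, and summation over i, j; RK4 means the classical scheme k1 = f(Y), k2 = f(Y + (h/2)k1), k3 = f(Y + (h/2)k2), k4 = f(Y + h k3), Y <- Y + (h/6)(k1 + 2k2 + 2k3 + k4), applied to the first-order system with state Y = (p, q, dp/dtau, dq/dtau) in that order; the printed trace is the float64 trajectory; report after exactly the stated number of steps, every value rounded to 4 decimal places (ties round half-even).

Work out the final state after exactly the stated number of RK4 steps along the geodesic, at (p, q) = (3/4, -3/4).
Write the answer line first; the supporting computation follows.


Answer: p = 0.9620, q = -0.8591, dp/dtau = 1.3333, dq/dtau = -0.5119

f(Y) = (dp/dtau, dq/dtau, -Gamma^p_ij Y'^i Y'^j, -Gamma^q_ij Y'^i Y'^j) with the Gammas evaluated at the stage position; h = 0.050000; intermediate values shown to 6 dp
step 0: p = 0.7500, q = -0.7500, dp/dtau = 1.5000, dq/dtau = -1.0000
step 1:
  k1: at (p, q) = (0.750000, -0.750000), (dp/dtau, dq/dtau) = (1.500000, -1.000000); Gamma_ppp = 1.067910, Gamma_ppq = 0.275596, Gamma_pqq = -0.345293, Gamma_qpp = -1.213012, Gamma_qpq = 0.356917, Gamma_qqq = -0.828841; k1 = (1.500000, -1.000000, -1.230717, 4.628868)
  k2: at (p, q) = (0.787500, -0.775000), (dp/dtau, dq/dtau) = (1.469232, -0.884278); Gamma_ppp = 1.011276, Gamma_ppq = 0.276049, Gamma_pqq = -0.323168, Gamma_qpp = -1.135552, Gamma_qpq = 0.355424, Gamma_qqq = -0.811805; k2 = (1.469232, -0.884278, -1.212991, 4.009581)
  k3: at (p, q) = (0.786731, -0.772107), (dp/dtau, dq/dtau) = (1.469675, -0.899760); Gamma_ppp = 1.011446, Gamma_ppq = 0.275297, Gamma_pqq = -0.327251, Gamma_qpp = -1.141221, Gamma_qpq = 0.356576, Gamma_qqq = -0.812787; k3 = (1.469675, -0.899760, -1.191654, 4.066020)
  k4: at (p, q) = (0.823484, -0.794988), (dp/dtau, dq/dtau) = (1.440417, -0.796699); Gamma_ppp = 0.959596, Gamma_ppq = 0.274772, Gamma_pqq = -0.308667, Gamma_qpp = -1.075029, Gamma_qpq = 0.355804, Gamma_qqq = -0.796480; k4 = (1.440417, -0.796699, -1.164406, 3.552648)
  Y <- Y + (h/6)(k1 + 2k2 + 2k3 + k4): p = 0.8235, q = -0.7947, dp/dtau = 1.4400, dq/dtau = -0.7972
step 2:
  k1: at (p, q) = (0.823485, -0.794706), (dp/dtau, dq/dtau) = (1.439963, -0.797227); Gamma_ppp = 0.959491, Gamma_ppq = 0.274696, Gamma_pqq = -0.309087, Gamma_qpp = -1.075496, Gamma_qpq = 0.355927, Gamma_qqq = -0.796563; k1 = (1.439963, -0.797227, -1.162362, 3.553500)
  k2: at (p, q) = (0.859484, -0.814637), (dp/dtau, dq/dtau) = (1.410904, -0.708390); Gamma_ppp = 0.911673, Gamma_ppq = 0.273185, Gamma_pqq = -0.295064, Gamma_qpp = -1.020533, Gamma_qpq = 0.356113, Gamma_qqq = -0.781380; k2 = (1.410904, -0.708390, -1.120673, 3.135482)
  k3: at (p, q) = (0.858758, -0.812416), (dp/dtau, dq/dtau) = (1.411946, -0.718840); Gamma_ppp = 0.911987, Gamma_ppq = 0.272801, Gamma_pqq = -0.297980, Gamma_qpp = -1.024481, Gamma_qpq = 0.356856, Gamma_qqq = -0.782266; k3 = (1.411946, -0.718840, -1.110388, 3.171011)
  k4: at (p, q) = (0.894083, -0.830648), (dp/dtau, dq/dtau) = (1.384444, -0.638677); Gamma_ppp = 0.868048, Gamma_ppq = 0.270925, Gamma_pqq = -0.286375, Gamma_qpp = -0.977035, Gamma_qpq = 0.357313, Gamma_qqq = -0.767993; k4 = (1.384444, -0.638677, -1.067849, 2.817820)
  Y <- Y + (h/6)(k1 + 2k2 + 2k3 + k4): p = 0.8941, q = -0.8305, dp/dtau = 1.3842, dq/dtau = -0.6390
step 3:
  k1: at (p, q) = (0.894070, -0.830460), (dp/dtau, dq/dtau) = (1.384194, -0.639025); Gamma_ppp = 0.868006, Gamma_ppq = 0.270891, Gamma_pqq = -0.286636, Gamma_qpp = -0.977329, Gamma_qpq = 0.357384, Gamma_qqq = -0.768060; k1 = (1.384194, -0.639025, -1.066820, 2.818431)
  k2: at (p, q) = (0.928674, -0.846435), (dp/dtau, dq/dtau) = (1.357523, -0.568564); Gamma_ppp = 0.827436, Gamma_ppq = 0.268645, Gamma_pqq = -0.278086, Gamma_qpp = -0.937419, Gamma_qpq = 0.358298, Gamma_qqq = -0.754947; k2 = (1.357523, -0.568564, -1.020259, 2.524685)
  k3: at (p, q) = (0.928008, -0.844674), (dp/dtau, dq/dtau) = (1.358687, -0.575908); Gamma_ppp = 0.827750, Gamma_ppq = 0.268450, Gamma_pqq = -0.280243, Gamma_qpp = -0.940284, Gamma_qpq = 0.358824, Gamma_qqq = -0.755721; k3 = (1.358687, -0.575908, -1.014992, 2.547986)
  k4: at (p, q) = (0.962004, -0.859255), (dp/dtau, dq/dtau) = (1.333444, -0.511626); Gamma_ppp = 0.790256, Gamma_ppq = 0.266136, Gamma_pqq = -0.273367, Gamma_qpp = -0.905574, Gamma_qpq = 0.359843, Gamma_qqq = -0.743517; k4 = (1.333444, -0.511626, -0.970449, 2.295787)
  Y <- Y + (h/6)(k1 + 2k2 + 2k3 + k4): p = 0.9620, q = -0.8591, dp/dtau = 1.3333, dq/dtau = -0.5119


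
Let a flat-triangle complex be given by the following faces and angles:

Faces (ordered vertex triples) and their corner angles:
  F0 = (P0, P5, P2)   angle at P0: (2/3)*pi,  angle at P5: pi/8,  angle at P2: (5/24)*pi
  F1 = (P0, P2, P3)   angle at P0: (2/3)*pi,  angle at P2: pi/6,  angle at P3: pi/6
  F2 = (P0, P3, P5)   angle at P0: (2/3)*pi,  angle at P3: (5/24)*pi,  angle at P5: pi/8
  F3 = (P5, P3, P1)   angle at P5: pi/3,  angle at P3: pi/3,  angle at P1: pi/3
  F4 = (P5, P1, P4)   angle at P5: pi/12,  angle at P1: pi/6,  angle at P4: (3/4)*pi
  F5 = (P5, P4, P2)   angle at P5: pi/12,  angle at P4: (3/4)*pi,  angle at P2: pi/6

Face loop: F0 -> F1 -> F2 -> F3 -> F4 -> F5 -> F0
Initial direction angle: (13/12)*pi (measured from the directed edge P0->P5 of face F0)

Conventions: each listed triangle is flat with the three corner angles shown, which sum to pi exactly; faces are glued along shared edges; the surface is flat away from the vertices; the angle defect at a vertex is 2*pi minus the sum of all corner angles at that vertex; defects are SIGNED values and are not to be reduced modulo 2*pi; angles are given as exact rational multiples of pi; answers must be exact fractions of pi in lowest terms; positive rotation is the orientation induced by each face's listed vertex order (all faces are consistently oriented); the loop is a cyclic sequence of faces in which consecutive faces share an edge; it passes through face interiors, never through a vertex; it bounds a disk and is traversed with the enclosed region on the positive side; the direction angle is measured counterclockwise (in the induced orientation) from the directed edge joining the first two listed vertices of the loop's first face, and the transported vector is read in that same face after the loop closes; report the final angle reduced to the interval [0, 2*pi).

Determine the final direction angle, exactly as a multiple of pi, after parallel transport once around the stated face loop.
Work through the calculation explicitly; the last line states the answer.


enclosed vertex P0: corner angles sum to 2*pi, defect = 2*pi - 2*pi = 0
enclosed vertex P5: corner angles sum to (3/4)*pi, defect = 2*pi - (3/4)*pi = (5/4)*pi
holonomy = initial angle + sum of enclosed defects (mod 2*pi), positive in the induced orientation
final angle = (13/12)*pi + (5/4)*pi = pi/3 (mod 2*pi)

Answer: final direction angle = pi/3


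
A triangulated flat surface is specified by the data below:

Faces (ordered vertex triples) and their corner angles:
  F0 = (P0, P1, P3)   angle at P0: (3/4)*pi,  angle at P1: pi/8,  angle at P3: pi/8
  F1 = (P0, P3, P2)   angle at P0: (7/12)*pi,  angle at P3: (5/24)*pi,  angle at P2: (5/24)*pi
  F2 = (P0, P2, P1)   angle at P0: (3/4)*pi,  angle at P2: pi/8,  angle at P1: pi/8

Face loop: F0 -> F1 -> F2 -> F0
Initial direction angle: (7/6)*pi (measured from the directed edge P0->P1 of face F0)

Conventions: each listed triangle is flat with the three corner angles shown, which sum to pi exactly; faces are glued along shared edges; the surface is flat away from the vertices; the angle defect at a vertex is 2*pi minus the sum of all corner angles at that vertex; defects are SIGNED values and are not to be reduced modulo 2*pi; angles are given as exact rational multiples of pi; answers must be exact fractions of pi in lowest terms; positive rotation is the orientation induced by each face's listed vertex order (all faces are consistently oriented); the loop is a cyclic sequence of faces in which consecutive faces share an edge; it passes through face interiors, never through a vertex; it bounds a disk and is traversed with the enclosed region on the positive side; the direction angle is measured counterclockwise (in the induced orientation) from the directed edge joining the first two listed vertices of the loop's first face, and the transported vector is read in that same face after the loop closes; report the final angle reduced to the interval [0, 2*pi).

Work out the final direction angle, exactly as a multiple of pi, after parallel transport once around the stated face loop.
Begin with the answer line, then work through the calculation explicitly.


Answer: final direction angle = (13/12)*pi

enclosed vertex P0: corner angles sum to (25/12)*pi, defect = 2*pi - (25/12)*pi = -pi/12
summing the enclosed defects onto the initial angle, mod 2*pi in the induced orientation:
final angle = (7/6)*pi - pi/12 = (13/12)*pi (mod 2*pi)


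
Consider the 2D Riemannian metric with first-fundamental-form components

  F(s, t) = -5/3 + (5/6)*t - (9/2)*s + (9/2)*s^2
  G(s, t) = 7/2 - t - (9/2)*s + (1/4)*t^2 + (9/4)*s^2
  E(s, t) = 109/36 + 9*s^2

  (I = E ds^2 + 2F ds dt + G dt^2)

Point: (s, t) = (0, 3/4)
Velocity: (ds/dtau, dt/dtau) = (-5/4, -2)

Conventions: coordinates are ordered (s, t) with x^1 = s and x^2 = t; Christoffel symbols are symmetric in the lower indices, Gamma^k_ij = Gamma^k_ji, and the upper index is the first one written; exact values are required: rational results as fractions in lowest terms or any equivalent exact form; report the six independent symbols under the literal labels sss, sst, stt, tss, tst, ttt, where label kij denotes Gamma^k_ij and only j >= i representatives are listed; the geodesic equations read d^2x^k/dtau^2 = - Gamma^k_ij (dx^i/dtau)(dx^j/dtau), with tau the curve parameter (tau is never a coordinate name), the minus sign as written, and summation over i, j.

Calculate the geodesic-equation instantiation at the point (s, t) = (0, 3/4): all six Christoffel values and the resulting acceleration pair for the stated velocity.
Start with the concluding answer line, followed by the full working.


Answer: Gamma_sss = -2160/3533, Gamma_sst = -1080/3533, Gamma_stt = 3957/3533, Gamma_tss = -31392/17665, Gamma_tst = -15696/17665, Gamma_ttt = 1044/3533; accelerations (d^2s/dtau^2, d^2t/dtau^2) = (-7053/3533, 21330/3533)

E = 109/36, F = -25/24, G = 185/64 at the point
E_s = 0, E_t = 0, F_s = -9/2, F_t = 5/6, G_s = -9/2, G_t = -5/8
EG - F^2 = 17665/2304;  g^inv = (2304/17665) * [[185/64, 25/24], [25/24, 109/36]]
first-kind symbols [ij,l] = (1/2)(d_i g_jl + d_j g_il - d_l g_ij): [ss,s] = E_s/2 = 0, [ss,t] = F_s - E_t/2 = -9/2, [st,s] = E_t/2 = 0, [st,t] = G_s/2 = -9/4, [tt,s] = F_t - G_s/2 = 37/12, [tt,t] = G_t/2 = -5/16
Gamma^s_ij = (G*[ij,s] - F*[ij,t])/(EG - F^2), Gamma^t_ij = (E*[ij,t] - F*[ij,s])/(EG - F^2)
Gamma_sss = -2160/3533, Gamma_sst = -1080/3533, Gamma_stt = 3957/3533, Gamma_tss = -31392/17665, Gamma_tst = -15696/17665, Gamma_ttt = 1044/3533
d^2s/dtau^2 = -(Gamma_sss*(-5/4)^2 + 2*Gamma_sst*(-5/4)*(-2) + Gamma_stt*(-2)^2) = -7053/3533
d^2t/dtau^2 = -(Gamma_tss*(-5/4)^2 + 2*Gamma_tst*(-5/4)*(-2) + Gamma_ttt*(-2)^2) = 21330/3533


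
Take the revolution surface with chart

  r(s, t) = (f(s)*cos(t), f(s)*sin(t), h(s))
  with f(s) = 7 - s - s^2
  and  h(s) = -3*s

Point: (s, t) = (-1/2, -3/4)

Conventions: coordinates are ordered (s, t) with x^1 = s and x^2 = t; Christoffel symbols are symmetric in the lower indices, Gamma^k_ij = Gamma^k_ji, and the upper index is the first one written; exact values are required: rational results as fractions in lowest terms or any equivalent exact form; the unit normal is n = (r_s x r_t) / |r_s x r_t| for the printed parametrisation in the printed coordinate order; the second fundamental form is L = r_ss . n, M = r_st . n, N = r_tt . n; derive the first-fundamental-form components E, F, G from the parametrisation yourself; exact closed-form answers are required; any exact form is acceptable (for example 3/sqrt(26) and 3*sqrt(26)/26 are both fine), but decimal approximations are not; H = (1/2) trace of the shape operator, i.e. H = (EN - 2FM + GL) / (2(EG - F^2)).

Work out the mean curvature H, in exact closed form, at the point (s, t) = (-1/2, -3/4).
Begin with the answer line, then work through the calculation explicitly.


Answer: H = -47/261

f = 29/4, f' = 0, f'' = -2, h' = -3, h'' = 0
E = 9, F = 0, G = 841/16; answer radicand W^2 = 9
unnormalised second-form numerators: l = -6, m = 0, n = -87/4; L = l/sqrt(9), and similarly M = m/sqrt(W^2), N = n/sqrt(W^2)
H = (E*n - 2*F*m + G*l) / (2*(EG - F^2)*sqrt(W^2)); E*n - 2*F*m + G*l = -4089/8, EG - F^2 = 7569/16, so H = (-47/87)/sqrt(9)


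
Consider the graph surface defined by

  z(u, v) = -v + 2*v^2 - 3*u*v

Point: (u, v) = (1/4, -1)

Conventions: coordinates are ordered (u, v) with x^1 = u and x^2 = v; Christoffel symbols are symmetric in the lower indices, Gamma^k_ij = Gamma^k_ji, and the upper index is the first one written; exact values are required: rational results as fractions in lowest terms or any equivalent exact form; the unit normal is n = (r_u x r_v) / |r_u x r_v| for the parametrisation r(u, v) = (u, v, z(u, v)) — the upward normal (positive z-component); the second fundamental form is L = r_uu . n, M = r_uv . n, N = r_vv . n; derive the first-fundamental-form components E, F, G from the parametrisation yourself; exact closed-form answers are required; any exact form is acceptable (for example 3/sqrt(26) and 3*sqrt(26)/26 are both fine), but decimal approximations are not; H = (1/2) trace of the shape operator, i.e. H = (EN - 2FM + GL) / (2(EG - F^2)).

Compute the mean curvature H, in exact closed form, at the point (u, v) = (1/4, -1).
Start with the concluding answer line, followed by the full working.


Answer: H = -2032*sqrt(689)/474721

z_u = 3, z_v = -23/4, z_uu = 0, z_uv = -3, z_vv = 4
E = 10, F = -69/4, G = 545/16; answer radicand W^2 = 689/16
unnormalised second-form numerators: l = 0, m = -3, n = 4; L = l/sqrt(689/16), and similarly M = m/sqrt(W^2), N = n/sqrt(W^2)
H = (E*n - 2*F*m + G*l) / (2*(EG - F^2)*sqrt(W^2)); E*n - 2*F*m + G*l = -127/2, EG - F^2 = 689/16, so H = (-508/689)/sqrt(689/16)


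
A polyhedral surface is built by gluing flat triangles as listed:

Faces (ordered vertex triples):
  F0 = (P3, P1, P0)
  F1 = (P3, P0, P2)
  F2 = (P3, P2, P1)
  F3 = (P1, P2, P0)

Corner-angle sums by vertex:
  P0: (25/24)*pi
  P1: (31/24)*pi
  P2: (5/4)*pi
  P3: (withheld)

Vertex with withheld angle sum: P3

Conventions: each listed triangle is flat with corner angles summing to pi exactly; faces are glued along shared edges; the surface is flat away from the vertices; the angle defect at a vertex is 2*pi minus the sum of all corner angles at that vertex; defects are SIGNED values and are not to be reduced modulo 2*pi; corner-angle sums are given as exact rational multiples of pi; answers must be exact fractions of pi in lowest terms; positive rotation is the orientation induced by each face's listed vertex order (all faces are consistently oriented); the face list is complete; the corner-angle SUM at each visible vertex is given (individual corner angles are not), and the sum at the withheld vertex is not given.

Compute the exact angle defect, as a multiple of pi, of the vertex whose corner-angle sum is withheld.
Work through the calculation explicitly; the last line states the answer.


V = 4, E = 6, F = 4; chi = V - E + F = 2
Gauss-Bonnet: total defect = 2*pi*chi = 4*pi; visible defects sum to (29/12)*pi

Answer: defect(P3) = (19/12)*pi


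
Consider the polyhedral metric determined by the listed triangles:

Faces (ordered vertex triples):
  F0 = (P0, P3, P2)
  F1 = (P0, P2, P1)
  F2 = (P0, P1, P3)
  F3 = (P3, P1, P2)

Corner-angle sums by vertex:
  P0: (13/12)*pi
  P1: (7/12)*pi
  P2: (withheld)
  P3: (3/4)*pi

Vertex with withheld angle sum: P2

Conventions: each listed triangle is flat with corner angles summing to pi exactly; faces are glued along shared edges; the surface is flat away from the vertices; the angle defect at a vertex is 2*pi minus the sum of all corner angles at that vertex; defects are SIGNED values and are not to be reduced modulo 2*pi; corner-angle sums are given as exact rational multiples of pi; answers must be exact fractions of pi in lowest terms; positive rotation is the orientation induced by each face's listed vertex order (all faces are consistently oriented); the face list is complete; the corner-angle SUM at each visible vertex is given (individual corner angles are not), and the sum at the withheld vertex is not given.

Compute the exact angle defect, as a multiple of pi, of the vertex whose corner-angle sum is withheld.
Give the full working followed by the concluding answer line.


V = 4, E = 6, F = 4; chi = V - E + F = 2
Gauss-Bonnet: total defect = 2*pi*chi = 4*pi; visible defects sum to (43/12)*pi

Answer: defect(P2) = (5/12)*pi


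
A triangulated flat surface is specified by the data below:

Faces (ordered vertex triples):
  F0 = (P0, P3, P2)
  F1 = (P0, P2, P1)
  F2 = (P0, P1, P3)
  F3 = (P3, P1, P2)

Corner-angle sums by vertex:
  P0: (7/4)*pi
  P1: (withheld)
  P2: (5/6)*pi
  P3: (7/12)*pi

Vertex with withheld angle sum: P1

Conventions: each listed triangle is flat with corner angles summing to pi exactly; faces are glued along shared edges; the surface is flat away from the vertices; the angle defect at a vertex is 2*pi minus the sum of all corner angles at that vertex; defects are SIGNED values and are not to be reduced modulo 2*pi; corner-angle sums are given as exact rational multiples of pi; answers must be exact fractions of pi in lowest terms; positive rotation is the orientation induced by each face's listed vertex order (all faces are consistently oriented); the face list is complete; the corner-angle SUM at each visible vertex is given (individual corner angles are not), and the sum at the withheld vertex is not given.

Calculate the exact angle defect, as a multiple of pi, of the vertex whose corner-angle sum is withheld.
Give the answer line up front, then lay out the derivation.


Answer: defect(P1) = (7/6)*pi

V = 4, E = 6, F = 4; chi = V - E + F = 2
Gauss-Bonnet: total defect = 2*pi*chi = 4*pi; visible defects sum to (17/6)*pi


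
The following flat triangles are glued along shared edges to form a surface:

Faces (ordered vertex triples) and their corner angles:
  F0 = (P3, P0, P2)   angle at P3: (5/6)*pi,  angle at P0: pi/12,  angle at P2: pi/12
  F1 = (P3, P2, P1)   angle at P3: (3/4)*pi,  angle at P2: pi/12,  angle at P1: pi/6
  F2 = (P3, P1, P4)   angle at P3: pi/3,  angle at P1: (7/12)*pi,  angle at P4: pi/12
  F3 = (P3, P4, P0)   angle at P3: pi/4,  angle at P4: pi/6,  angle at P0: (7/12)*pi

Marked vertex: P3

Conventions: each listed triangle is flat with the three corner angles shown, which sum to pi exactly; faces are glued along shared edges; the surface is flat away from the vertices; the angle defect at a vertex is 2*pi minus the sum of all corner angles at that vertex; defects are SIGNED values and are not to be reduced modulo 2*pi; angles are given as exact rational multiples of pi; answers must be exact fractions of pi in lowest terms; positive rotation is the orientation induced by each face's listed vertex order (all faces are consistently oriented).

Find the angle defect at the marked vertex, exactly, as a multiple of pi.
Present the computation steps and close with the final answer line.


Sum of corner angles at P3: (13/6)*pi
defect = 2*pi - (13/6)*pi

Answer: defect(P3) = -pi/6


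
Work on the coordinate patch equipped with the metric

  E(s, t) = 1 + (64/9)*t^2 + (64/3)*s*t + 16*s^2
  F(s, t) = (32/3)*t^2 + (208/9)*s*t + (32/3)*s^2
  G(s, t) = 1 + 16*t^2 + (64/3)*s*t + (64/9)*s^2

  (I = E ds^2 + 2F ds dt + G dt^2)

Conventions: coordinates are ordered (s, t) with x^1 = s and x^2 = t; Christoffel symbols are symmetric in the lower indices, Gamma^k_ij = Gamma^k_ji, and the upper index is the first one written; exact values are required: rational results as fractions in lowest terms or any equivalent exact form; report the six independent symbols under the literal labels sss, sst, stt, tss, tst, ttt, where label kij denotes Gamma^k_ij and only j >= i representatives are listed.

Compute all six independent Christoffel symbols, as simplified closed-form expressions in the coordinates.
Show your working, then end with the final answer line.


E = 1 + (64/9)*t^2 + (64/3)*s*t + 16*s^2; F = (32/3)*t^2 + (208/9)*s*t + (32/3)*s^2; G = 1 + 16*t^2 + (64/3)*s*t + (64/9)*s^2
Gamma^k_ij = (1/2) g^{kl} (d_i g_jl + d_j g_il - d_l g_ij), with g^inv = (1/(EG-F^2)) [[G, -F], [-F, E]]
first partials: E_s = (64/3)*t + 32*s, E_t = (128/9)*t + (64/3)*s, F_s = (208/9)*t + (64/3)*s, F_t = (64/3)*t + (208/9)*s, G_s = (64/3)*t + (128/9)*s, G_t = 32*t + (64/3)*s
D = EG - F^2 = 1 + (208/9)*t^2 + (128/3)*s*t + (208/9)*s^2
expanded: Gamma^s_ss = (G E_s - 2F F_s + F E_t)/(2D), Gamma^s_st = (G E_t - F G_s)/(2D), Gamma^s_tt = (2G F_t - G G_s - F G_t)/(2D), Gamma^t_ss = (2E F_s - E E_t - F E_s)/(2D), Gamma^t_st = (E G_s - F E_t)/(2D), Gamma^t_tt = (E G_t - 2F F_t + F G_s)/(2D); substitute and cancel common factors

Answer: Gamma_sss = (144*s + 96*t)/(208*s^2 + 384*s*t + 208*t^2 + 9), Gamma_sst = (96*s + 64*t)/(208*s^2 + 384*s*t + 208*t^2 + 9), Gamma_stt = (144*s + 96*t)/(208*s^2 + 384*s*t + 208*t^2 + 9), Gamma_tss = (96*s + 144*t)/(208*s^2 + 384*s*t + 208*t^2 + 9), Gamma_tst = (64*s + 96*t)/(208*s^2 + 384*s*t + 208*t^2 + 9), Gamma_ttt = (96*s + 144*t)/(208*s^2 + 384*s*t + 208*t^2 + 9)


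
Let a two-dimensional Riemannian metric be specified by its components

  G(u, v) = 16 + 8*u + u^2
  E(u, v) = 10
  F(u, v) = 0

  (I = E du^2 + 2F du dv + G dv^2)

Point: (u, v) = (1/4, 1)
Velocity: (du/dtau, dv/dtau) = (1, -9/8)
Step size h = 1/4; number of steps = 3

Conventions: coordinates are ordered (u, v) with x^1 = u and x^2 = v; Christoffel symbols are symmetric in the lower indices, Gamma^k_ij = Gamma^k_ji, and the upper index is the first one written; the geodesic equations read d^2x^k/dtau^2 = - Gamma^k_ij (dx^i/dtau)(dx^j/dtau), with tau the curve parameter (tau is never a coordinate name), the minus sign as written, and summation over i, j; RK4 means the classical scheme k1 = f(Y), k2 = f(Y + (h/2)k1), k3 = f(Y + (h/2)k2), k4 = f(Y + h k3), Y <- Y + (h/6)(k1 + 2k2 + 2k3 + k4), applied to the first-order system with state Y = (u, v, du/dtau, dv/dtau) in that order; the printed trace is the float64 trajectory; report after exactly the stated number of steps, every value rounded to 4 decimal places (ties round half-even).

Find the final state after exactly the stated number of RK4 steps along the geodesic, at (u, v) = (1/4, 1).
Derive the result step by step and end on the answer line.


f(Y) = (du/dtau, dv/dtau, -Gamma^u_ij Y'^i Y'^j, -Gamma^v_ij Y'^i Y'^j) with the Gammas evaluated at the stage position; h = 0.250000; intermediate values shown to 6 dp
step 0: u = 0.2500, v = 1.0000, du/dtau = 1.0000, dv/dtau = -1.1250
step 1:
  k1: at (u, v) = (0.250000, 1.000000), (du/dtau, dv/dtau) = (1.000000, -1.125000); Gamma_uuu = 0.000000, Gamma_uuv = 0.000000, Gamma_uvv = -0.425000, Gamma_vuu = 0.000000, Gamma_vuv = 0.235294, Gamma_vvv = 0.000000; k1 = (1.000000, -1.125000, 0.537891, 0.529412)
  k2: at (u, v) = (0.375000, 0.859375), (du/dtau, dv/dtau) = (1.067236, -1.058824); Gamma_uuu = 0.000000, Gamma_uuv = 0.000000, Gamma_uvv = -0.437500, Gamma_vuu = 0.000000, Gamma_vuv = 0.228571, Gamma_vvv = 0.000000; k2 = (1.067236, -1.058824, 0.490484, 0.516578)
  k3: at (u, v) = (0.383405, 0.867647), (du/dtau, dv/dtau) = (1.061311, -1.060428); Gamma_uuu = 0.000000, Gamma_uuv = 0.000000, Gamma_uvv = -0.438340, Gamma_vuu = 0.000000, Gamma_vuv = 0.228133, Gamma_vvv = 0.000000; k3 = (1.061311, -1.060428, 0.492917, 0.513502)
  k4: at (u, v) = (0.515328, 0.734893), (du/dtau, dv/dtau) = (1.123229, -0.996625); Gamma_uuu = 0.000000, Gamma_uuv = 0.000000, Gamma_uvv = -0.451533, Gamma_vuu = 0.000000, Gamma_vuv = 0.221468, Gamma_vvv = 0.000000; k4 = (1.123229, -0.996625, 0.448490, 0.495839)
  Y <- Y + (h/6)(k1 + 2k2 + 2k3 + k4): u = 0.5158, v = 0.7350, du/dtau = 1.1230, dv/dtau = -0.9964
step 2:
  k1: at (u, v) = (0.515847, 0.734995), (du/dtau, dv/dtau) = (1.123049, -0.996441); Gamma_uuu = 0.000000, Gamma_uuv = 0.000000, Gamma_uvv = -0.451585, Gamma_vuu = 0.000000, Gamma_vuv = 0.221442, Gamma_vvv = 0.000000; k1 = (1.123049, -0.996441, 0.448376, 0.495611)
  k2: at (u, v) = (0.656228, 0.610440), (du/dtau, dv/dtau) = (1.179096, -0.934490); Gamma_uuu = 0.000000, Gamma_uuv = 0.000000, Gamma_uvv = -0.465623, Gamma_vuu = 0.000000, Gamma_vuv = 0.214766, Gamma_vvv = 0.000000; k2 = (1.179096, -0.934490, 0.406615, 0.473282)
  k3: at (u, v) = (0.663234, 0.618183), (du/dtau, dv/dtau) = (1.173876, -0.937281); Gamma_uuu = 0.000000, Gamma_uuv = 0.000000, Gamma_uvv = -0.466323, Gamma_vuu = 0.000000, Gamma_vuv = 0.214443, Gamma_vvv = 0.000000; k3 = (1.173876, -0.937281, 0.409663, 0.471884)
  k4: at (u, v) = (0.809316, 0.500674), (du/dtau, dv/dtau) = (1.225465, -0.878470); Gamma_uuu = 0.000000, Gamma_uuv = 0.000000, Gamma_uvv = -0.480932, Gamma_vuu = 0.000000, Gamma_vuv = 0.207930, Gamma_vvv = 0.000000; k4 = (1.225465, -0.878470, 0.371140, 0.447687)
  Y <- Y + (h/6)(k1 + 2k2 + 2k3 + k4): u = 0.8098, v = 0.5009, du/dtau = 1.2252, dv/dtau = -0.8784
step 3:
  k1: at (u, v) = (0.809783, 0.500892), (du/dtau, dv/dtau) = (1.225219, -0.878373); Gamma_uuu = 0.000000, Gamma_uuv = 0.000000, Gamma_uvv = -0.480978, Gamma_vuu = 0.000000, Gamma_vuv = 0.207910, Gamma_vvv = 0.000000; k1 = (1.225219, -0.878373, 0.371094, 0.447504)
  k2: at (u, v) = (0.962935, 0.391096), (du/dtau, dv/dtau) = (1.271606, -0.822435); Gamma_uuu = 0.000000, Gamma_uuv = 0.000000, Gamma_uvv = -0.496293, Gamma_vuu = 0.000000, Gamma_vuv = 0.201494, Gamma_vvv = 0.000000; k2 = (1.271606, -0.822435, 0.335693, 0.421450)
  k3: at (u, v) = (0.968733, 0.398088), (du/dtau, dv/dtau) = (1.267181, -0.825692); Gamma_uuu = 0.000000, Gamma_uuv = 0.000000, Gamma_uvv = -0.496873, Gamma_vuu = 0.000000, Gamma_vuv = 0.201259, Gamma_vvv = 0.000000; k3 = (1.267181, -0.825692, 0.338752, 0.421154)
  k4: at (u, v) = (1.126578, 0.294469), (du/dtau, dv/dtau) = (1.309907, -0.773085); Gamma_uuu = 0.000000, Gamma_uuv = 0.000000, Gamma_uvv = -0.512658, Gamma_vuu = 0.000000, Gamma_vuv = 0.195062, Gamma_vvv = 0.000000; k4 = (1.309907, -0.773085, 0.306395, 0.395066)
  Y <- Y + (h/6)(k1 + 2k2 + 2k3 + k4): u = 1.1270, v = 0.2947, du/dtau = 1.3097, dv/dtau = -0.7730

Answer: u = 1.1270, v = 0.2947, du/dtau = 1.3097, dv/dtau = -0.7730


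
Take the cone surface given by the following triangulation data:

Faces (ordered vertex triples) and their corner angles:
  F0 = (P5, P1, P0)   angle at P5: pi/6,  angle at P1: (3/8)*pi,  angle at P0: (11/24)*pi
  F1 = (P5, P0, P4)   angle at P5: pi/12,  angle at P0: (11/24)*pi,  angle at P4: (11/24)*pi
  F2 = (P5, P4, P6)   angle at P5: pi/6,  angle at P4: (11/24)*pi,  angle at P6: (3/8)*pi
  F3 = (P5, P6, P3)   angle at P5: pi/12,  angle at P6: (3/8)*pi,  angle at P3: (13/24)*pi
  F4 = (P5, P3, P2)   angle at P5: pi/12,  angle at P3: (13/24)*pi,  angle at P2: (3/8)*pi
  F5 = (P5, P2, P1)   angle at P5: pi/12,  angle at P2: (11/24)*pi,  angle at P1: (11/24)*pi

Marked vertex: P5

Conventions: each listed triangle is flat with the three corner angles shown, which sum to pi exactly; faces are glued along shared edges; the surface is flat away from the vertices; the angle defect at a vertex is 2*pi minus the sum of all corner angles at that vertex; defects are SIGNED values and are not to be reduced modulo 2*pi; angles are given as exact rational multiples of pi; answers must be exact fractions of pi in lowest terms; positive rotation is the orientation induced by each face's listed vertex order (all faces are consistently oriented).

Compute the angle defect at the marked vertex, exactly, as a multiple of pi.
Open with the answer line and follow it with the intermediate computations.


Answer: defect(P5) = (4/3)*pi

Sum of corner angles at P5: (2/3)*pi
defect = 2*pi - (2/3)*pi


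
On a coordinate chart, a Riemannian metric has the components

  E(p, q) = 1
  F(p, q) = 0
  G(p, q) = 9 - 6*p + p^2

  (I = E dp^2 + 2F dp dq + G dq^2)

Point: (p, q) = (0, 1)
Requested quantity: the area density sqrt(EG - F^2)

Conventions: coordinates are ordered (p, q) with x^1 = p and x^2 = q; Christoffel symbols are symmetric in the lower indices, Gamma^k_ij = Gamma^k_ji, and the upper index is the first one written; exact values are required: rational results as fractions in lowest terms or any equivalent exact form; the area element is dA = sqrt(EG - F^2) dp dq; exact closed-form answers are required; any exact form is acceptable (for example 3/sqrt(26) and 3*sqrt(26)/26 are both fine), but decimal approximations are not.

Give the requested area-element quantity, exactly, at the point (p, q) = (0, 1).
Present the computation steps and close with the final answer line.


E = 1, F = 0, G = 9; EG - F^2 = 9

Answer: sqrt(EG - F^2) = 3


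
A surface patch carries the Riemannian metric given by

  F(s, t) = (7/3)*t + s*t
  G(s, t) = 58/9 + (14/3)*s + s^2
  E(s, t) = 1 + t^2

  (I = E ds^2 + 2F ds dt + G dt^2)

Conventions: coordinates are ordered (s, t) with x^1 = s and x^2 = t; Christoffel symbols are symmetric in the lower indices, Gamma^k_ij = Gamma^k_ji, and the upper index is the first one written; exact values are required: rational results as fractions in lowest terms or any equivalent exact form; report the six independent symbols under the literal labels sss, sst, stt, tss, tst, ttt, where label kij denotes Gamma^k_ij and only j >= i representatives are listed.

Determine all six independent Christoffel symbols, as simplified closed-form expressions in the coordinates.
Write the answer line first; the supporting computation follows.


Answer: Gamma_sss = 0, Gamma_sst = 9*t/(9*s^2 + 42*s + 9*t^2 + 58), Gamma_stt = 0, Gamma_tss = 0, Gamma_tst = (9*s + 21)/(9*s^2 + 42*s + 9*t^2 + 58), Gamma_ttt = 0

E = 1 + t^2; F = (7/3)*t + s*t; G = 58/9 + (14/3)*s + s^2
Gamma^k_ij = (1/2) g^{kl} (d_i g_jl + d_j g_il - d_l g_ij), with g^inv = (1/(EG-F^2)) [[G, -F], [-F, E]]
first partials: E_s = 0, E_t = 2*t, F_s = t, F_t = 7/3 + s, G_s = 14/3 + 2*s, G_t = 0
D = EG - F^2 = 58/9 + (14/3)*s + t^2 + s^2
expanded: Gamma^s_ss = (G E_s - 2F F_s + F E_t)/(2D), Gamma^s_st = (G E_t - F G_s)/(2D), Gamma^s_tt = (2G F_t - G G_s - F G_t)/(2D), Gamma^t_ss = (2E F_s - E E_t - F E_s)/(2D), Gamma^t_st = (E G_s - F E_t)/(2D), Gamma^t_tt = (E G_t - 2F F_t + F G_s)/(2D); substitute and cancel common factors


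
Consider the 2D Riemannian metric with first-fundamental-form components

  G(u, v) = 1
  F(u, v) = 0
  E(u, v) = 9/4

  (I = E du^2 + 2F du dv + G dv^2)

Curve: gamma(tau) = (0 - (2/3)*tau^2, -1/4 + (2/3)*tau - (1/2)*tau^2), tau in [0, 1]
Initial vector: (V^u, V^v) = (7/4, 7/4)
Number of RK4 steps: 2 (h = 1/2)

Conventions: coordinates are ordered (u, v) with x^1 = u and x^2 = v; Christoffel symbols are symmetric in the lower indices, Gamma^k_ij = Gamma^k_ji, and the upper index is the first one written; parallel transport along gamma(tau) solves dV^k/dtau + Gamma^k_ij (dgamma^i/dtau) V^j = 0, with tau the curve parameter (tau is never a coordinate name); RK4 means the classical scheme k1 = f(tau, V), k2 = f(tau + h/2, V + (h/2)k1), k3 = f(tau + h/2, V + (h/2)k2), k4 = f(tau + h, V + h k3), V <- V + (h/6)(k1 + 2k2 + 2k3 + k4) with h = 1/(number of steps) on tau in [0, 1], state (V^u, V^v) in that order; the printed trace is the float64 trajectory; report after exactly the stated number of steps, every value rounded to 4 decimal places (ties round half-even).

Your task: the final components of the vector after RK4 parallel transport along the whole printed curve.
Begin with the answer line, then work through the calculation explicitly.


Answer: V^u = 1.7500, V^v = 1.7500

gamma'(tau) = (-(4/3)*tau, 2/3 - tau); f(tau, V)^k = -Gamma^k_ij(gamma(tau)) gamma'^i(tau) V^j; h = 1/2; intermediate values shown to 6 dp
curve data and Christoffel symbols at the stage parameters:
  tau = 0.000000: gamma = (0.000000, -0.250000), gamma' = (0.000000, 0.666667); Gamma_uuu = 0.000000, Gamma_uuv = 0.000000, Gamma_uvv = 0.000000, Gamma_vuu = 0.000000, Gamma_vuv = 0.000000, Gamma_vvv = 0.000000
  tau = 0.250000: gamma = (-0.041667, -0.114583), gamma' = (-0.333333, 0.416667); Gamma_uuu = 0.000000, Gamma_uuv = 0.000000, Gamma_uvv = 0.000000, Gamma_vuu = 0.000000, Gamma_vuv = 0.000000, Gamma_vvv = 0.000000
  tau = 0.500000: gamma = (-0.166667, -0.041667), gamma' = (-0.666667, 0.166667); Gamma_uuu = 0.000000, Gamma_uuv = 0.000000, Gamma_uvv = 0.000000, Gamma_vuu = 0.000000, Gamma_vuv = 0.000000, Gamma_vvv = 0.000000
  tau = 0.750000: gamma = (-0.375000, -0.031250), gamma' = (-1.000000, -0.083333); Gamma_uuu = 0.000000, Gamma_uuv = 0.000000, Gamma_uvv = 0.000000, Gamma_vuu = 0.000000, Gamma_vuv = 0.000000, Gamma_vvv = 0.000000
  tau = 1.000000: gamma = (-0.666667, -0.083333), gamma' = (-1.333333, -0.333333); Gamma_uuu = 0.000000, Gamma_uuv = 0.000000, Gamma_uvv = 0.000000, Gamma_vuu = 0.000000, Gamma_vuv = 0.000000, Gamma_vvv = 0.000000
step 0: V^u = 1.7500, V^v = 1.7500
step 1: k1 = (0.000000, 0.000000), k2 = (0.000000, 0.000000), k3 = (0.000000, 0.000000), k4 = (0.000000, 0.000000); V <- V + (h/6)(k1 + 2k2 + 2k3 + k4): V^u = 1.7500, V^v = 1.7500
step 2: k1 = (0.000000, 0.000000), k2 = (0.000000, 0.000000), k3 = (0.000000, 0.000000), k4 = (0.000000, 0.000000); V <- V + (h/6)(k1 + 2k2 + 2k3 + k4): V^u = 1.7500, V^v = 1.7500
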